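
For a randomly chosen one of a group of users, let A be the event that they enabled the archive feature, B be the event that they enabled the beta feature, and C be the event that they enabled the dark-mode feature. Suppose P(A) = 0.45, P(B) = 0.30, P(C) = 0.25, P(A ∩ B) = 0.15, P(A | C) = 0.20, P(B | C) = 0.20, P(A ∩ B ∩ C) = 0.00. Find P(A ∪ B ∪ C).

P(A ∩ C) = P(C)·P(A|C) = 0.25 × 0.20 = 0.05
P(B ∩ C) = P(C)·P(B|C) = 0.25 × 0.20 = 0.05
Inclusion–exclusion gives
P(A ∪ B ∪ C) = 0.45 + 0.30 + 0.25 − 0.15 − 0.05 − 0.05 + 0.00 = 0.75

0.75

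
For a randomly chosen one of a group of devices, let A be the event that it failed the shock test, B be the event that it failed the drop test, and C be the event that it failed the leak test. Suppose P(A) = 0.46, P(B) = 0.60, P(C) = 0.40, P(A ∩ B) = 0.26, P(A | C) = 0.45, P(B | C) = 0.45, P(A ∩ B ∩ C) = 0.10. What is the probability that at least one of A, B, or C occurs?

0.94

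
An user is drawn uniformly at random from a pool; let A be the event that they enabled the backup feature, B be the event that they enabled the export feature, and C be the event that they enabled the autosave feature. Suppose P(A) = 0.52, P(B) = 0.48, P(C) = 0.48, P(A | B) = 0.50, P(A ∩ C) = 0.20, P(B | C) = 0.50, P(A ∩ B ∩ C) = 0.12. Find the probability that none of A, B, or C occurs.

P(A ∩ B) = P(B)·P(A|B) = 0.48 × 0.50 = 0.24
P(B ∩ C) = P(C)·P(B|C) = 0.48 × 0.50 = 0.24
Apply inclusion-exclusion:
P(A ∪ B ∪ C) = 0.52 + 0.48 + 0.48 − 0.24 − 0.20 − 0.24 + 0.12 = 0.92
P(none) = 1 − 0.92 = 0.08

0.08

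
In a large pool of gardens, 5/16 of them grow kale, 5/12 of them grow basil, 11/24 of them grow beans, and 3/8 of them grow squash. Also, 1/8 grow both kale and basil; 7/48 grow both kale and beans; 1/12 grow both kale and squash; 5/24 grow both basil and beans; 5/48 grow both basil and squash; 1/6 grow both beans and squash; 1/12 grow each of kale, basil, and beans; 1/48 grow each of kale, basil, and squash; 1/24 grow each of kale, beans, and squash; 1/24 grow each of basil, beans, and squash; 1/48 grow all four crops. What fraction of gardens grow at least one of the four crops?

Inclusion–exclusion gives
P(at least one) = 5/16 + 5/12 + 11/24 + 3/8 − 1/8 − 7/48 − 1/12 − 5/24 − 5/48 − 1/6 + 1/12 + 1/48 + 1/24 + 1/24 − 1/48 = 43/48

43/48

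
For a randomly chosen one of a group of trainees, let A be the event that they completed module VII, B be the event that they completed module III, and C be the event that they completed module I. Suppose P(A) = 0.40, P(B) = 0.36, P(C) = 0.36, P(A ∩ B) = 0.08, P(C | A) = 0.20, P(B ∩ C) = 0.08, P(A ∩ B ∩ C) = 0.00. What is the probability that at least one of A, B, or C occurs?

0.88

P(A ∩ C) = P(A)·P(C|A) = 0.40 × 0.20 = 0.08
P(A ∪ B ∪ C) = 0.40 + 0.36 + 0.36 − 0.08 − 0.08 − 0.08 + 0.00 = 0.88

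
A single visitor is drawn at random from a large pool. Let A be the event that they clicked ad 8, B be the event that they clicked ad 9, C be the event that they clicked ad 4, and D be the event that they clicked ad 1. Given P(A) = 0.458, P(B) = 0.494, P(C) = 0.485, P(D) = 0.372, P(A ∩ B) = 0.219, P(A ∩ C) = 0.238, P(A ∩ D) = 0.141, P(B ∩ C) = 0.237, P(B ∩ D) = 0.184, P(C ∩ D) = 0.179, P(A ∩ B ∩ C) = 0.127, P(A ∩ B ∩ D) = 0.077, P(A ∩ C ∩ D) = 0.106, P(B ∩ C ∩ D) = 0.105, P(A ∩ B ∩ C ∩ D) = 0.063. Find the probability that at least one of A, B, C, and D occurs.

P(A ∪ B ∪ C ∪ D) = 0.458 + 0.494 + 0.485 + 0.372 − 0.219 − 0.238 − 0.141 − 0.237 − 0.184 − 0.179 + 0.127 + 0.077 + 0.106 + 0.105 − 0.063 = 0.963

0.963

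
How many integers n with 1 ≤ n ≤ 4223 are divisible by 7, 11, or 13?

By inclusion-exclusion,
603 + 383 + 324 − 54 − 46 − 29 + 4 = 1185

1185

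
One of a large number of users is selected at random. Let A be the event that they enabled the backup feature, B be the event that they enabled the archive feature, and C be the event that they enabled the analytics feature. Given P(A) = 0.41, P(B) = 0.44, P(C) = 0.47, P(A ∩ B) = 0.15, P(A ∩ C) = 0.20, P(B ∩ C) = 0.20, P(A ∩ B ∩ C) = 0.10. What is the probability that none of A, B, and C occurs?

0.13

P(A ∪ B ∪ C) = 0.41 + 0.44 + 0.47 − 0.15 − 0.20 − 0.20 + 0.10 = 0.87
P(none) = 1 − 0.87 = 0.13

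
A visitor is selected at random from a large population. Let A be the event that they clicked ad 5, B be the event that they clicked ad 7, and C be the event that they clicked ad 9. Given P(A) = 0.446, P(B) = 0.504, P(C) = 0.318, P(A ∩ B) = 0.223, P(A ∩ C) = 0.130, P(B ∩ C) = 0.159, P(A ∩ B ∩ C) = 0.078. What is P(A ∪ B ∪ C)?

0.834

By inclusion-exclusion,
P(A ∪ B ∪ C) = 0.446 + 0.504 + 0.318 − 0.223 − 0.130 − 0.159 + 0.078 = 0.834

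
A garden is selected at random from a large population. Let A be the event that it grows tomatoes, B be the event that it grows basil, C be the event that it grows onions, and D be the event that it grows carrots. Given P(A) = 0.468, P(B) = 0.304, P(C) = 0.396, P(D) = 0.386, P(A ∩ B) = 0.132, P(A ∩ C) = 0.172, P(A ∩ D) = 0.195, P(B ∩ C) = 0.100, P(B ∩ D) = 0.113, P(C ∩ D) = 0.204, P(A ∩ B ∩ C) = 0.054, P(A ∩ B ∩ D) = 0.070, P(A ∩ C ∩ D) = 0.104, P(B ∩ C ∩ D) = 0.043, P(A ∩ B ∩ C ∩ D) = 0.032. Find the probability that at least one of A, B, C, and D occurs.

0.877

P(A ∪ B ∪ C ∪ D) = 0.468 + 0.304 + 0.396 + 0.386 − 0.132 − 0.172 − 0.195 − 0.100 − 0.113 − 0.204 + 0.054 + 0.070 + 0.104 + 0.043 − 0.032 = 0.877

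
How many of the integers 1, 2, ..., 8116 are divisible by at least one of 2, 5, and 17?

Apply inclusion-exclusion:
⌊8116/2⌋ + ⌊8116/5⌋ + ⌊8116/17⌋ − ⌊8116/10⌋ − ⌊8116/34⌋ − ⌊8116/85⌋ + ⌊8116/170⌋ = 4058 + 1623 + 477 − 811 − 238 − 95 + 47 = 5061

5061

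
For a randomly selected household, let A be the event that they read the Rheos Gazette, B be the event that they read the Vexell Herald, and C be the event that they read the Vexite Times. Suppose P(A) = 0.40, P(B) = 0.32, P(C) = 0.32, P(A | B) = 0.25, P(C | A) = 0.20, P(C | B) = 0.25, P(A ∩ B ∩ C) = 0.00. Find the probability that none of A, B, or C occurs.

P(A ∩ B) = P(B)·P(A|B) = 0.32 × 0.25 = 0.08
P(A ∩ C) = P(A)·P(C|A) = 0.40 × 0.20 = 0.08
P(B ∩ C) = P(B)·P(C|B) = 0.32 × 0.25 = 0.08
Using inclusion–exclusion:
P(A ∪ B ∪ C) = 0.40 + 0.32 + 0.32 − 0.08 − 0.08 − 0.08 + 0.00 = 0.80
P(none) = 1 − 0.80 = 0.20

0.20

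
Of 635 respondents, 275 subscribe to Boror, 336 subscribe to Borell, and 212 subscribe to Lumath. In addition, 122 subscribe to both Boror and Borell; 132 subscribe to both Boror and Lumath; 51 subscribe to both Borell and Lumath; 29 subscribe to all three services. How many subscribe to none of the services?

|union| = 275 + 336 + 212 − 122 − 132 − 51 + 29 = 547
None: 635 − 547 = 88

88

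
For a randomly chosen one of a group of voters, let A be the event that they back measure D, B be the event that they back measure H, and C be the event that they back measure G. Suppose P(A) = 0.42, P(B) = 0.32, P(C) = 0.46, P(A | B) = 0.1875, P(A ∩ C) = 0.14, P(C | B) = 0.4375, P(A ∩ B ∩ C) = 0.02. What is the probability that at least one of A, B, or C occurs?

P(A ∩ B) = P(B)·P(A|B) = 0.32 × 0.1875 = 0.06
P(B ∩ C) = P(B)·P(C|B) = 0.32 × 0.4375 = 0.14
By inclusion–exclusion:
P(A ∪ B ∪ C) = 0.42 + 0.32 + 0.46 − 0.06 − 0.14 − 0.14 + 0.02 = 0.88

0.88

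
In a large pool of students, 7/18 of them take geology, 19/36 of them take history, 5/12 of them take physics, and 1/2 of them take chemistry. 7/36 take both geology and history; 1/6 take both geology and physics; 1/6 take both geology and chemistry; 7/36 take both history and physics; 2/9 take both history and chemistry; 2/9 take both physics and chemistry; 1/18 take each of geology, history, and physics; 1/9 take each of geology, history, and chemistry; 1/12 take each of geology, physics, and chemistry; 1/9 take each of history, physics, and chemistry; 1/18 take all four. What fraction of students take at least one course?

35/36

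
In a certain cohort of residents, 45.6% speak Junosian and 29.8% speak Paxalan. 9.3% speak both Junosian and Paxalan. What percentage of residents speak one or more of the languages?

66.1%

Inclusion–exclusion gives
P(union) = 45.6 + 29.8 − 9.3 = 66.1%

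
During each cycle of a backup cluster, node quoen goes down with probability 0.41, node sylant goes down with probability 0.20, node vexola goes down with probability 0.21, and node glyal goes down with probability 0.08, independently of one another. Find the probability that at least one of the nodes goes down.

0.6569504

P(none) = (1 − 0.41) × (1 − 0.20) × (1 − 0.21) × (1 − 0.08) = 0.59 × 0.80 × 0.79 × 0.92 = 0.3430496
P(at least one) = 1 − 0.3430496 = 0.6569504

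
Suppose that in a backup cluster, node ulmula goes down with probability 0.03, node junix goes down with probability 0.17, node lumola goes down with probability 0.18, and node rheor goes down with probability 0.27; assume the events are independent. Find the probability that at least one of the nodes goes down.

0.51806714

P(none) = (1 − 0.03) × (1 − 0.17) × (1 − 0.18) × (1 − 0.27) = 0.97 × 0.83 × 0.82 × 0.73 = 0.48193286
P(at least one) = 1 − 0.48193286 = 0.51806714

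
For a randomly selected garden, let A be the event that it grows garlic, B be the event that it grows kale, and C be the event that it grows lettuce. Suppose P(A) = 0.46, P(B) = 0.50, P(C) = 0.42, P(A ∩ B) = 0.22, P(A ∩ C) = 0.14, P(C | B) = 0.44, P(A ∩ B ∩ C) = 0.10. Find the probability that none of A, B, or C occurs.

0.10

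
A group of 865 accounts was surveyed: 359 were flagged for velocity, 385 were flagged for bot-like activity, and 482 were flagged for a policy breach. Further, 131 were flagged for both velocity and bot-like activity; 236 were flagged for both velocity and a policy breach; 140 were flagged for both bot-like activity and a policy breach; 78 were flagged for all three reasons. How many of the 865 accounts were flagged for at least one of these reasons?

797

Inclusion–exclusion gives
|at least one| = 359 + 385 + 482 − 131 − 236 − 140 + 78 = 797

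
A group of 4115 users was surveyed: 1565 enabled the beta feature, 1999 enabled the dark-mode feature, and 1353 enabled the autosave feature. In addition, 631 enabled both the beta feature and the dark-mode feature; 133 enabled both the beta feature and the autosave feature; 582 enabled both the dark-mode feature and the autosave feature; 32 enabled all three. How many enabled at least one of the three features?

By inclusion-exclusion,
|union| = 1565 + 1999 + 1353 − 631 − 133 − 582 + 32 = 3603

3603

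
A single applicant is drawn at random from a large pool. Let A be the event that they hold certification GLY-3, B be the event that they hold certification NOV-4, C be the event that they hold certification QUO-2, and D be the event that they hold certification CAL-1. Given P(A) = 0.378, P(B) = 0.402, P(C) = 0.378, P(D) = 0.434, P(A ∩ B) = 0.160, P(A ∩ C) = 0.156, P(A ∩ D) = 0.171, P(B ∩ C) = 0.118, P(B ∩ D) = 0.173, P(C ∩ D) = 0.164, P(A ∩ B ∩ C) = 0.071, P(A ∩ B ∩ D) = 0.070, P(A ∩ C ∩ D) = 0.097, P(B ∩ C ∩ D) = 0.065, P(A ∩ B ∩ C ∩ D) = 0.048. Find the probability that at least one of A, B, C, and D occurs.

P(A ∪ B ∪ C ∪ D) = 0.378 + 0.402 + 0.378 + 0.434 − 0.160 − 0.156 − 0.171 − 0.118 − 0.173 − 0.164 + 0.071 + 0.070 + 0.097 + 0.065 − 0.048 = 0.905

0.905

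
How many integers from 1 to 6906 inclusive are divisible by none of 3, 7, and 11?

Using inclusion–exclusion:
⌊6906/3⌋ + ⌊6906/7⌋ + ⌊6906/11⌋ − ⌊6906/21⌋ − ⌊6906/33⌋ − ⌊6906/77⌋ + ⌊6906/231⌋ = 2302 + 986 + 627 − 328 − 209 − 89 + 29 = 3318
6906 − 3318 = 3588

3588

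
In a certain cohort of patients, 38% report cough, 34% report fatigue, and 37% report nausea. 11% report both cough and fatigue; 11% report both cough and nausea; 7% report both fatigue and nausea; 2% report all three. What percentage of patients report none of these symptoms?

P(≥1) = 38 + 34 + 37 − 11 − 11 − 7 + 2 = 82%
P(none) = 100% − 82% = 18%

18%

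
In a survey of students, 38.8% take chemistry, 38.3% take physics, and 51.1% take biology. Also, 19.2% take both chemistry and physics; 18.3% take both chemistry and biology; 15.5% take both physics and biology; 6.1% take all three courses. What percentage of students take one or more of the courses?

Using inclusion–exclusion:
P(≥1) = 38.8 + 38.3 + 51.1 − 19.2 − 18.3 − 15.5 + 6.1 = 81.3%

81.3%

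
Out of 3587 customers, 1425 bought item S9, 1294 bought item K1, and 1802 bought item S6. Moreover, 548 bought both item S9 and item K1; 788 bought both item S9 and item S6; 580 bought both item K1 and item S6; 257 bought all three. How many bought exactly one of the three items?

1460

Using the inclusion–exclusion count for exactly one event:
|exactly one| = 1425 + 1294 + 1802 − 2·548 − 2·788 − 2·580 + 3·257 = 1460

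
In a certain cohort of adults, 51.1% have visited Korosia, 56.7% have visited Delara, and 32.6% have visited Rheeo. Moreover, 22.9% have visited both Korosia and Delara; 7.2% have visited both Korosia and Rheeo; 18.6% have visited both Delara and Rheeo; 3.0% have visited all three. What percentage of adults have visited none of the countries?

5.3%

P(≥1) = 51.1 + 56.7 + 32.6 − 22.9 − 7.2 − 18.6 + 3.0 = 94.7%
P(none) = 100% − 94.7% = 5.3%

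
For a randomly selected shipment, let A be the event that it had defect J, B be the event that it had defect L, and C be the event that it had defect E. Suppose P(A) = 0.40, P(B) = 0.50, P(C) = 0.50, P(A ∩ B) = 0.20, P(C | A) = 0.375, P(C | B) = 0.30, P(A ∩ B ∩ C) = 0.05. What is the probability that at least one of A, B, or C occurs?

P(A ∩ C) = P(A)·P(C|A) = 0.40 × 0.375 = 0.15
P(B ∩ C) = P(B)·P(C|B) = 0.50 × 0.30 = 0.15
P(A ∪ B ∪ C) = 0.40 + 0.50 + 0.50 − 0.20 − 0.15 − 0.15 + 0.05 = 0.95

0.95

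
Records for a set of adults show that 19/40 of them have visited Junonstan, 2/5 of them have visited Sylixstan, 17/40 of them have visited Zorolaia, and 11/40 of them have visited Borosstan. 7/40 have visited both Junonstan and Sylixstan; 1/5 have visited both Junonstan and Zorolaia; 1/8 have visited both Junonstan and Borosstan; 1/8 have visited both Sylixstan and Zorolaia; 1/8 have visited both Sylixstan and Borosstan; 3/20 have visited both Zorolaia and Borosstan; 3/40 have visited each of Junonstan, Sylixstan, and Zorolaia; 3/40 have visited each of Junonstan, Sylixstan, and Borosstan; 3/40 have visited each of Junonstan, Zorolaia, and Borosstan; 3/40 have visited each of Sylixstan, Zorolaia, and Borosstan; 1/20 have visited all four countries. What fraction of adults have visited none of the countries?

3/40

P(≥1) = 19/40 + 2/5 + 17/40 + 11/40 − 7/40 − 1/5 − 1/8 − 1/8 − 1/8 − 3/20 + 3/40 + 3/40 + 3/40 + 3/40 − 1/20 = 37/40
P(none) = 1 − 37/40 = 3/40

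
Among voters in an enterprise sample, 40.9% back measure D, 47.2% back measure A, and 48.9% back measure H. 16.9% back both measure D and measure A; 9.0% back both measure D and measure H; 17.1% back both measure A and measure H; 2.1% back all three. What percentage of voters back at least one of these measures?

Inclusion–exclusion gives
P(≥1) = 40.9 + 47.2 + 48.9 − 16.9 − 9.0 − 17.1 + 2.1 = 96.1%

96.1%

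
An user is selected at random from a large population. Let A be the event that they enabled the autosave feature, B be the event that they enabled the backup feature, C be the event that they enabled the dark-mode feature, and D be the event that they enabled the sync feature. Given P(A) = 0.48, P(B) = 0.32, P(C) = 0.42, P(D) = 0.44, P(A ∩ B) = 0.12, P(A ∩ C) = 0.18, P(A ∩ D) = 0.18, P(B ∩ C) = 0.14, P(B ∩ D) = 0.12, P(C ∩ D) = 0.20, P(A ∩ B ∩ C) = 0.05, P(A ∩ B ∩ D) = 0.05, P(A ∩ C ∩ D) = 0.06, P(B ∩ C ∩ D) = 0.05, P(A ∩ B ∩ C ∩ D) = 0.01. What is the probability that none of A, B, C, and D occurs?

Using inclusion–exclusion:
P(A ∪ B ∪ C ∪ D) = 0.48 + 0.32 + 0.42 + 0.44 − 0.12 − 0.18 − 0.18 − 0.14 − 0.12 − 0.20 + 0.05 + 0.05 + 0.06 + 0.05 − 0.01 = 0.92
P(none) = 1 − 0.92 = 0.08

0.08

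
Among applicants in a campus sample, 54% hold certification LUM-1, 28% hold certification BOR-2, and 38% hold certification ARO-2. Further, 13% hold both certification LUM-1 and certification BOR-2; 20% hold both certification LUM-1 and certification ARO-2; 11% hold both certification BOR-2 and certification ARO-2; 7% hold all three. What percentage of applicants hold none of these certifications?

P(at least one) = 54 + 28 + 38 − 13 − 20 − 11 + 7 = 83%
P(none) = 100% − 83% = 17%

17%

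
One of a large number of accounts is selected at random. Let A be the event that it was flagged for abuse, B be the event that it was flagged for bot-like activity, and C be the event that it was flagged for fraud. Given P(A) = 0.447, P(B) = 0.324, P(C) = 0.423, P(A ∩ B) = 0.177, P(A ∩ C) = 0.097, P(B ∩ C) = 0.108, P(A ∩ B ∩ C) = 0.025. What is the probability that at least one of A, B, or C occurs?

0.837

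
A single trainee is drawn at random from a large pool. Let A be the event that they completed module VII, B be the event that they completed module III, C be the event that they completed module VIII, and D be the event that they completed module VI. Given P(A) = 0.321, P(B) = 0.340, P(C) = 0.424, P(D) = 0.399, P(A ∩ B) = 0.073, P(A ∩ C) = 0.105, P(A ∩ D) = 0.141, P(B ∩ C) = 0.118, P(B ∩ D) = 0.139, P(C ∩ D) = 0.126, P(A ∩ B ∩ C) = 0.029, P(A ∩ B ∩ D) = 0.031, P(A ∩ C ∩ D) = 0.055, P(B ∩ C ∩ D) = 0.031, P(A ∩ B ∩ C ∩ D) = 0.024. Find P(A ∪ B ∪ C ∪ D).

0.904

Apply inclusion-exclusion:
P(A ∪ B ∪ C ∪ D) = 0.321 + 0.340 + 0.424 + 0.399 − 0.073 − 0.105 − 0.141 − 0.118 − 0.139 − 0.126 + 0.029 + 0.031 + 0.055 + 0.031 − 0.024 = 0.904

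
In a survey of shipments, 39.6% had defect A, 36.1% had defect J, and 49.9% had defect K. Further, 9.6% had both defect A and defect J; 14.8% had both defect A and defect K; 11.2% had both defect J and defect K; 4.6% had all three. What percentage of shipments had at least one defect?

P(at least one) = 39.6 + 36.1 + 49.9 − 9.6 − 14.8 − 11.2 + 4.6 = 94.6%

94.6%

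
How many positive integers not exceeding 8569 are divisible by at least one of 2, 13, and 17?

4847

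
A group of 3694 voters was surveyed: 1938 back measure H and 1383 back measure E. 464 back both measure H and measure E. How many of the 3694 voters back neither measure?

837

By inclusion-exclusion,
|union| = 1938 + 1383 − 464 = 2857
None: 3694 − 2857 = 837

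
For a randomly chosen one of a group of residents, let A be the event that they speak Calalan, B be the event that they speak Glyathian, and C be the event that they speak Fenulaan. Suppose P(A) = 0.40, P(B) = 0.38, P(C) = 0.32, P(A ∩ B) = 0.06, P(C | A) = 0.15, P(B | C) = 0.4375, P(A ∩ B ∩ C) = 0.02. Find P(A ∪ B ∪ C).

0.86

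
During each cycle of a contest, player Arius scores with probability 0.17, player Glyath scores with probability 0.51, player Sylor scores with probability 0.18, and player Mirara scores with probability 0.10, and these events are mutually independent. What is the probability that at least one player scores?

Since the events are independent, P(none) is the product of the individual non-occurrence probabilities.
P(none) = (1 − 0.17) × (1 − 0.51) × (1 − 0.18) × (1 − 0.10) = 0.83 × 0.49 × 0.82 × 0.90 = 0.3001446
P(at least one) = 1 − 0.3001446 = 0.6998554

0.6998554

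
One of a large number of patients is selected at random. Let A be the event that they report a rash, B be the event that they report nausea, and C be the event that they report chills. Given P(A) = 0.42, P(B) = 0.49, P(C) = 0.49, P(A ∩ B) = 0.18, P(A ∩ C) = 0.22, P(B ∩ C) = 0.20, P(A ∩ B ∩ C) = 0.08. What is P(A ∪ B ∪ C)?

0.88

By inclusion-exclusion,
P(A ∪ B ∪ C) = 0.42 + 0.49 + 0.49 − 0.18 − 0.22 − 0.20 + 0.08 = 0.88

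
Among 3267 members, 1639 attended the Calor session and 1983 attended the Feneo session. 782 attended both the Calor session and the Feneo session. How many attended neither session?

427

Using inclusion–exclusion:
|at least one| = 1639 + 1983 − 782 = 2840
None: 3267 − 2840 = 427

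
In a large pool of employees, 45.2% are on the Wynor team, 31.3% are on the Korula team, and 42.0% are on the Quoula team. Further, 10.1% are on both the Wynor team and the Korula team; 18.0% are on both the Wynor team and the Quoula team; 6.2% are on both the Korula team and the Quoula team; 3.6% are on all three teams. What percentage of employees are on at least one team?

87.8%

Using inclusion–exclusion:
P(≥1) = 45.2 + 31.3 + 42.0 − 10.1 − 18.0 − 6.2 + 3.6 = 87.8%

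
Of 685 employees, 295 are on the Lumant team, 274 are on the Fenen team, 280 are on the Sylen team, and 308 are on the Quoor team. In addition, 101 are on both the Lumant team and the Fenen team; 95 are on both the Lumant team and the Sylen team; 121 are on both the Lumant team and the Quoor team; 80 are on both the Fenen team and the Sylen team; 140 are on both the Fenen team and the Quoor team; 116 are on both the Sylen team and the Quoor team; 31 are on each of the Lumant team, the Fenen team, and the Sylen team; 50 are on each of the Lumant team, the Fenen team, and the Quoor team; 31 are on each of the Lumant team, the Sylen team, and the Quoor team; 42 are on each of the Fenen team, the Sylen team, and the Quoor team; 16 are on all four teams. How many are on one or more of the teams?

By inclusion–exclusion:
N(≥1) = 295 + 274 + 280 + 308 − 101 − 95 − 121 − 80 − 140 − 116 + 31 + 50 + 31 + 42 − 16 = 642

642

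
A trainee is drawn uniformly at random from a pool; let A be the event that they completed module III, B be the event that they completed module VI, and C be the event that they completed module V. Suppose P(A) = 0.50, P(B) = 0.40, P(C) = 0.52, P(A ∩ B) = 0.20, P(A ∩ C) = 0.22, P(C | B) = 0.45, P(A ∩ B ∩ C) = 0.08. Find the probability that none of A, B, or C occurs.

0.10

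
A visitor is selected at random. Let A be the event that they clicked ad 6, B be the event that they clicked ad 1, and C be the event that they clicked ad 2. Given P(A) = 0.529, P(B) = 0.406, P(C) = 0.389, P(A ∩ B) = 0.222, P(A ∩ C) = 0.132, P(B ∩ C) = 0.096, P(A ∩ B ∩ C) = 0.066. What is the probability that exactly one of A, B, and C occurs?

By inclusion–exclusion (exactly-one form):
P(exactly one) = 0.529 + 0.406 + 0.389 − 2·0.222 − 2·0.132 − 2·0.096 + 3·0.066 = 0.622

0.622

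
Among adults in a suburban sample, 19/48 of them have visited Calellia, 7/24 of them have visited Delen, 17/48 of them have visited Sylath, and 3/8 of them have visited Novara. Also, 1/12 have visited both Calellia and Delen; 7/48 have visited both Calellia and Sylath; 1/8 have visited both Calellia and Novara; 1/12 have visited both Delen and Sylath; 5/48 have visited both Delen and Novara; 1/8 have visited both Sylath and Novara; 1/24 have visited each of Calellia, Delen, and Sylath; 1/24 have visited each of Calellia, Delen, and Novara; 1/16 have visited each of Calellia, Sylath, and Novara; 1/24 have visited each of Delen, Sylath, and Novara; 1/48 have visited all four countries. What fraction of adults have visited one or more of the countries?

11/12

Inclusion–exclusion gives
P(at least one) = 19/48 + 7/24 + 17/48 + 3/8 − 1/12 − 7/48 − 1/8 − 1/12 − 5/48 − 1/8 + 1/24 + 1/24 + 1/16 + 1/24 − 1/48 = 11/12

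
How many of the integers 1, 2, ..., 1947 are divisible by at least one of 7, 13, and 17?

497

Using inclusion–exclusion:
floor(1947/7) + floor(1947/13) + floor(1947/17) − floor(1947/91) − floor(1947/119) − floor(1947/221) + floor(1947/1547) = 278 + 149 + 114 − 21 − 16 − 8 + 1 = 497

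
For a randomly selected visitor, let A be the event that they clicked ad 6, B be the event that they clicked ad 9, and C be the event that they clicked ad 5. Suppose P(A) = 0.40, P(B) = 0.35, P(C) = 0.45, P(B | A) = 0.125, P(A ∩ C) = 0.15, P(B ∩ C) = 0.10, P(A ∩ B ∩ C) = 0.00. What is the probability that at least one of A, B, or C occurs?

0.90

P(A ∩ B) = P(A)·P(B|A) = 0.40 × 0.125 = 0.05
Using inclusion–exclusion:
P(A ∪ B ∪ C) = 0.40 + 0.35 + 0.45 − 0.05 − 0.15 − 0.10 + 0.00 = 0.90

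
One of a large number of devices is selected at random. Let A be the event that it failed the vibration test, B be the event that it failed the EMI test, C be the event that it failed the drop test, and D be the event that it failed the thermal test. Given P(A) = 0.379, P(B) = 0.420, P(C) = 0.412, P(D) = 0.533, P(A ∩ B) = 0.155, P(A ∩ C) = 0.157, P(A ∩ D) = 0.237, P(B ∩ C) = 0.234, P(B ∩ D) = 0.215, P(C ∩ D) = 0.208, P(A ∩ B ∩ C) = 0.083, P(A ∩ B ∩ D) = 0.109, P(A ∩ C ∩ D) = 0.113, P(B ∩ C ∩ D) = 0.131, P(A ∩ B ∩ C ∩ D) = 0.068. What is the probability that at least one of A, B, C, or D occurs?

0.906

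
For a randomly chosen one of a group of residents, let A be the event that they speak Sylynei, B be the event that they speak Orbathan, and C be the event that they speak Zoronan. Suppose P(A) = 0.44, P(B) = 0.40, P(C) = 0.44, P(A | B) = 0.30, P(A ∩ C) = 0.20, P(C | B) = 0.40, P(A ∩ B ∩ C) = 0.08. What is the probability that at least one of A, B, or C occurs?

0.88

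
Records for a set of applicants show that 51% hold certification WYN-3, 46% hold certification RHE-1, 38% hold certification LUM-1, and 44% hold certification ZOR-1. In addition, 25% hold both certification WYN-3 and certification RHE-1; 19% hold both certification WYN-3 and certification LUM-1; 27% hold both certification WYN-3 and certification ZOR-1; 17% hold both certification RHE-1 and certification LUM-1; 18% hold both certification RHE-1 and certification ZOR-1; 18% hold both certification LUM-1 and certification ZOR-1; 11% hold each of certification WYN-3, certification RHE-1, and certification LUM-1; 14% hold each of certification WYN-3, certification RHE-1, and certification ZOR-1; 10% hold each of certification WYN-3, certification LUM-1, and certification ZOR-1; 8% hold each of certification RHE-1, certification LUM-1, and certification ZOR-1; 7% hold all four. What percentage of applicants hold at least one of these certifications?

By inclusion-exclusion,
P(at least one) = 51 + 46 + 38 + 44 − 25 − 19 − 27 − 17 − 18 − 18 + 11 + 14 + 10 + 8 − 7 = 91%

91%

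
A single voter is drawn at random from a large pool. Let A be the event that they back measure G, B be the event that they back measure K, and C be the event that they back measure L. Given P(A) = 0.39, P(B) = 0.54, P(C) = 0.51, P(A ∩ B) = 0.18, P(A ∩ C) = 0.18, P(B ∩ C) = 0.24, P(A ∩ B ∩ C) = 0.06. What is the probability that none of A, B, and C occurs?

0.10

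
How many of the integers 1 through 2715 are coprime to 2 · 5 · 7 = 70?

floor(2715/2) + floor(2715/5) + floor(2715/7) − floor(2715/10) − floor(2715/14) − floor(2715/35) + floor(2715/70) = 1357 + 543 + 387 − 271 − 193 − 77 + 38 = 1784
2715 − 1784 = 931

931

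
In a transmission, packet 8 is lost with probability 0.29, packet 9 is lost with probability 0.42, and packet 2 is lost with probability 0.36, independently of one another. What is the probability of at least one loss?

P(none) = (1 − 0.29) × (1 − 0.42) × (1 − 0.36) = 0.71 × 0.58 × 0.64 = 0.263552
P(at least one) = 1 − 0.263552 = 0.736448

0.736448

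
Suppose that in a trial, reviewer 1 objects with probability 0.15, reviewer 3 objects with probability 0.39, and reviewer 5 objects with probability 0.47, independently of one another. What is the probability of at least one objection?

P(none) = (1 − 0.15) × (1 − 0.39) × (1 − 0.47) = 0.85 × 0.61 × 0.53 = 0.274805
P(at least one) = 1 − 0.274805 = 0.725195

0.725195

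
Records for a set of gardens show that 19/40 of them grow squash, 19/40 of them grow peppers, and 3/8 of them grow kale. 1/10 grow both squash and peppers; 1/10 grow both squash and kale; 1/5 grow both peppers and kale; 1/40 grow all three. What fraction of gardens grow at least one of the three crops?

19/20

Using inclusion–exclusion:
P(at least one) = 19/40 + 19/40 + 3/8 − 1/10 − 1/10 − 1/5 + 1/40 = 19/20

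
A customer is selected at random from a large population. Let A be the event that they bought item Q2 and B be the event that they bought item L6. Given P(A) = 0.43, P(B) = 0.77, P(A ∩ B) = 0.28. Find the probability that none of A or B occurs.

P(A ∪ B) = 0.43 + 0.77 − 0.28 = 0.92
P(none) = 1 − 0.92 = 0.08

0.08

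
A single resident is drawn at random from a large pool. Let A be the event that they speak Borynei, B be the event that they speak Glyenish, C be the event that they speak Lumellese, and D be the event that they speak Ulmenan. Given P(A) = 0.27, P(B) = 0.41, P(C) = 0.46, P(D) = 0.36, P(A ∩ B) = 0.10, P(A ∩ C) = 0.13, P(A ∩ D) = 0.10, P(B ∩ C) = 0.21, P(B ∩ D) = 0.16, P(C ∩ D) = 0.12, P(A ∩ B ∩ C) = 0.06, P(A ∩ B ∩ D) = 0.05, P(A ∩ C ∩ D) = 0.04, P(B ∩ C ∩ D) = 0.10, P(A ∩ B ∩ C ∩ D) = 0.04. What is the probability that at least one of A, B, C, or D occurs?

P(A ∪ B ∪ C ∪ D) = 0.27 + 0.41 + 0.46 + 0.36 − 0.10 − 0.13 − 0.10 − 0.21 − 0.16 − 0.12 + 0.06 + 0.05 + 0.04 + 0.10 − 0.04 = 0.89

0.89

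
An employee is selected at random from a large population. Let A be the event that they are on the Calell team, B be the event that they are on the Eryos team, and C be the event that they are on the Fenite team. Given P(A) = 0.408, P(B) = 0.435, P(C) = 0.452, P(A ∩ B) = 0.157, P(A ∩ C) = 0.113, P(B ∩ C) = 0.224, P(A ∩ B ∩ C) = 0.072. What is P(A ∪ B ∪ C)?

0.873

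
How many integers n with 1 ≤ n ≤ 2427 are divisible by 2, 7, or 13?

1466

By inclusion–exclusion:
floor(2427/2) + floor(2427/7) + floor(2427/13) − floor(2427/14) − floor(2427/26) − floor(2427/91) + floor(2427/182) = 1213 + 346 + 186 − 173 − 93 − 26 + 13 = 1466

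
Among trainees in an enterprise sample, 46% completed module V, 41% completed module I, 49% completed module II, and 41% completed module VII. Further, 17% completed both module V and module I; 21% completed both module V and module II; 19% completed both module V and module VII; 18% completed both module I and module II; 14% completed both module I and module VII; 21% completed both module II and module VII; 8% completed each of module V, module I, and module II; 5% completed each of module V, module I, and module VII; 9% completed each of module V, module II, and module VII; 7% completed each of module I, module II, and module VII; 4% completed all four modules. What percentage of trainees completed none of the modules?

8%

P(union) = 46 + 41 + 49 + 41 − 17 − 21 − 19 − 18 − 14 − 21 + 8 + 5 + 9 + 7 − 4 = 92%
P(none) = 100% − 92% = 8%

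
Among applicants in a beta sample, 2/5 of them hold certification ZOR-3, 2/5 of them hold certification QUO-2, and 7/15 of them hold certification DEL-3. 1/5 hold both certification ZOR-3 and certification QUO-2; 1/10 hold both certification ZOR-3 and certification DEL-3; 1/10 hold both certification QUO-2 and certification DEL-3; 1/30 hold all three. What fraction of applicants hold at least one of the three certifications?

9/10

Using inclusion–exclusion:
P(≥1) = 2/5 + 2/5 + 7/15 − 1/5 − 1/10 − 1/10 + 1/30 = 9/10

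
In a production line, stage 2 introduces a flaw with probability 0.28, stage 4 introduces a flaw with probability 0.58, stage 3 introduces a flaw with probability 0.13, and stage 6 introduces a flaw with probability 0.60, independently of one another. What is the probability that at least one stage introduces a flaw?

P(none) = (1 − 0.28) × (1 − 0.58) × (1 − 0.13) × (1 − 0.60) = 0.72 × 0.42 × 0.87 × 0.40 = 0.1052352
P(at least one) = 1 − 0.1052352 = 0.8947648

0.8947648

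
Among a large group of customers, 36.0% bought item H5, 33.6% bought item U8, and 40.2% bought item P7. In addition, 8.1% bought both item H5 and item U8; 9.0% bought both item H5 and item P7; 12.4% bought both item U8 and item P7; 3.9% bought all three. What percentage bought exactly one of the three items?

62.5%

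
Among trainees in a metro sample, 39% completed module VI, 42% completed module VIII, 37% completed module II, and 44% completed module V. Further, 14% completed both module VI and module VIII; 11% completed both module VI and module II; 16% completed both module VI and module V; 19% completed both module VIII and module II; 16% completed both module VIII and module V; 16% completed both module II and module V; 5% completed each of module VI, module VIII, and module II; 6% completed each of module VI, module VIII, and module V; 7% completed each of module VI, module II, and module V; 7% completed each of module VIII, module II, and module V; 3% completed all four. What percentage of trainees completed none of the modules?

P(at least one) = 39 + 42 + 37 + 44 − 14 − 11 − 16 − 19 − 16 − 16 + 5 + 6 + 7 + 7 − 3 = 92%
P(none) = 100% − 92% = 8%

8%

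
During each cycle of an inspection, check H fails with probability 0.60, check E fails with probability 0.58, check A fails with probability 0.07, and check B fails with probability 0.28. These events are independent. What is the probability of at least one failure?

0.8875072

Since the events are independent, P(none) is the product of the individual non-occurrence probabilities.
P(none) = (1 − 0.60) × (1 − 0.58) × (1 − 0.07) × (1 − 0.28) = 0.40 × 0.42 × 0.93 × 0.72 = 0.1124928
P(at least one) = 1 − 0.1124928 = 0.8875072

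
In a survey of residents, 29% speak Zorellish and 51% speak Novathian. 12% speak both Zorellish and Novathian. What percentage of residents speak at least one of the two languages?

68%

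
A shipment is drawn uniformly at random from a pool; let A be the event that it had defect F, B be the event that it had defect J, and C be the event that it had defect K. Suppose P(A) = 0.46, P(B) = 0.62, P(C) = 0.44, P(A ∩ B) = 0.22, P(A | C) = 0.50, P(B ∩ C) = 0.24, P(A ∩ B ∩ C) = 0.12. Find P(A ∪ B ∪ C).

P(A ∩ C) = P(C)·P(A|C) = 0.44 × 0.50 = 0.22
P(A ∪ B ∪ C) = 0.46 + 0.62 + 0.44 − 0.22 − 0.22 − 0.24 + 0.12 = 0.96

0.96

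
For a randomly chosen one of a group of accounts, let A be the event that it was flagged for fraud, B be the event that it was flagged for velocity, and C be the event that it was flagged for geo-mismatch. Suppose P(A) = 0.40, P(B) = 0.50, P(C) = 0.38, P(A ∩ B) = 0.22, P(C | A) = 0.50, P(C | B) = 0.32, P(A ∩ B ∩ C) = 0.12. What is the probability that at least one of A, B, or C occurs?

P(A ∩ C) = P(A)·P(C|A) = 0.40 × 0.50 = 0.20
P(B ∩ C) = P(B)·P(C|B) = 0.50 × 0.32 = 0.16
Apply inclusion-exclusion:
P(A ∪ B ∪ C) = 0.40 + 0.50 + 0.38 − 0.22 − 0.20 − 0.16 + 0.12 = 0.82

0.82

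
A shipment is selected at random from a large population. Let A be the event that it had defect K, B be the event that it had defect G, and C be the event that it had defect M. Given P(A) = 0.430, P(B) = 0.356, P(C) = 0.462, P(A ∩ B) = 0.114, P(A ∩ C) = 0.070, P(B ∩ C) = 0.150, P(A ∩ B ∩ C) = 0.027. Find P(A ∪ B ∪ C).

P(A ∪ B ∪ C) = 0.430 + 0.356 + 0.462 − 0.114 − 0.070 − 0.150 + 0.027 = 0.941

0.941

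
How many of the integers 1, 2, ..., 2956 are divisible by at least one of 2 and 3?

Apply inclusion-exclusion:
⌊2956/2⌋ + ⌊2956/3⌋ − ⌊2956/6⌋ = 1478 + 985 − 492 = 1971

1971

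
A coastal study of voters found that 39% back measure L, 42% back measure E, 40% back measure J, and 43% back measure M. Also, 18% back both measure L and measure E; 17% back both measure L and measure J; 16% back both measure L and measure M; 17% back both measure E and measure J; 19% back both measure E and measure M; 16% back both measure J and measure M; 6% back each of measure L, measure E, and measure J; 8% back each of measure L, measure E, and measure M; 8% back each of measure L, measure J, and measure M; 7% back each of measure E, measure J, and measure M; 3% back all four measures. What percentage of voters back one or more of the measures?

87%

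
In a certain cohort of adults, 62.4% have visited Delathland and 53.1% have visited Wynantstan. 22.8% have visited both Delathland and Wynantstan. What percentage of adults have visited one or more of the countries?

By inclusion-exclusion,
P(at least one) = 62.4 + 53.1 − 22.8 = 92.7%

92.7%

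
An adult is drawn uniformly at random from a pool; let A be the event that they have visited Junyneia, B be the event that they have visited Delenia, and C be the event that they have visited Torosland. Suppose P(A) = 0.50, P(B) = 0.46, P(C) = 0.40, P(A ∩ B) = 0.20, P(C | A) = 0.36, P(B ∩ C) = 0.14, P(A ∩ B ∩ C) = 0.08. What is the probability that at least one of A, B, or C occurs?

0.92

P(A ∩ C) = P(A)·P(C|A) = 0.50 × 0.36 = 0.18
Inclusion–exclusion gives
P(A ∪ B ∪ C) = 0.50 + 0.46 + 0.40 − 0.20 − 0.18 − 0.14 + 0.08 = 0.92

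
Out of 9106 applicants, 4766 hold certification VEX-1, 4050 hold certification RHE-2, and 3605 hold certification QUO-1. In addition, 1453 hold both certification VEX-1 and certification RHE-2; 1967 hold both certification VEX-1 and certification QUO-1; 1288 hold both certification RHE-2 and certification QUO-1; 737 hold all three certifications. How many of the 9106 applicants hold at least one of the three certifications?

8450

Apply inclusion-exclusion:
|union| = 4766 + 4050 + 3605 − 1453 − 1967 − 1288 + 737 = 8450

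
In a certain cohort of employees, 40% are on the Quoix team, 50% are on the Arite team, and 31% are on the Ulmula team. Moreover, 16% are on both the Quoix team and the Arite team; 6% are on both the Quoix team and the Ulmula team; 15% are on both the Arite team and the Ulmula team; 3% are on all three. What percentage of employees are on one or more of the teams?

P(at least one) = 40 + 50 + 31 − 16 − 6 − 15 + 3 = 87%

87%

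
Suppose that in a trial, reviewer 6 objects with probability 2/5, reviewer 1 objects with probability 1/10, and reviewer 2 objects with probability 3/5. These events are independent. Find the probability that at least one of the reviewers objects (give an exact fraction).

98/125

P(none) = (1 − 2/5) × (1 − 1/10) × (1 − 3/5) = 3/5 × 9/10 × 2/5 = 27/125
P(at least one) = 1 − 27/125 = 98/125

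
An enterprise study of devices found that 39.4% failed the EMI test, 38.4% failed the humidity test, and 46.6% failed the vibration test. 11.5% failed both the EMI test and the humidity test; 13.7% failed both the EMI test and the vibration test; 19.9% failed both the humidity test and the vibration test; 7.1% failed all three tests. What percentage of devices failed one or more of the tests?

Using inclusion–exclusion:
P(≥1) = 39.4 + 38.4 + 46.6 − 11.5 − 13.7 − 19.9 + 7.1 = 86.4%

86.4%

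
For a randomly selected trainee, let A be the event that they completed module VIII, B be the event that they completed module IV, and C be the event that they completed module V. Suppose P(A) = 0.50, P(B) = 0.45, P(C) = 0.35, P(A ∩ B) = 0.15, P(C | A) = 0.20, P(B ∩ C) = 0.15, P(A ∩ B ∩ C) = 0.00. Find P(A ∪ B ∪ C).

0.90

P(A ∩ C) = P(A)·P(C|A) = 0.50 × 0.20 = 0.10
By inclusion-exclusion,
P(A ∪ B ∪ C) = 0.50 + 0.45 + 0.35 − 0.15 − 0.10 − 0.15 + 0.00 = 0.90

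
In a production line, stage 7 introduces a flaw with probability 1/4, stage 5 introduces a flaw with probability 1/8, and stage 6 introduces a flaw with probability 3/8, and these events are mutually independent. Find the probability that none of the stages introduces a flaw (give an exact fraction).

105/256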